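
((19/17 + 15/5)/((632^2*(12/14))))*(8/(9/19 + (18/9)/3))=931/11034088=0.00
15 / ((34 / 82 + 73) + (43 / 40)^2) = 328000 / 1630603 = 0.20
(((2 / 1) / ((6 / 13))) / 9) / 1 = 0.48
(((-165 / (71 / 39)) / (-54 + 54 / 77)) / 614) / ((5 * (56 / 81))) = 42471 / 53010304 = 0.00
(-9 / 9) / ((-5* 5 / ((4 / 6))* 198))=1 / 7425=0.00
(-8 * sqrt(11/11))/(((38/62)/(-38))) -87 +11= 420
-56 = -56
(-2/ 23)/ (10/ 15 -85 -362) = 6/ 30797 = 0.00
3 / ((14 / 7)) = 3 / 2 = 1.50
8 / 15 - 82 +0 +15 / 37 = -44989 / 555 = -81.06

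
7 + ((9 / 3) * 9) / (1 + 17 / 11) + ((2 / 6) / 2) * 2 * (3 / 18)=17.66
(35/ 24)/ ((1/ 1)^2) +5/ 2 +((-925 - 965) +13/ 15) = -75407/ 40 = -1885.18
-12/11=-1.09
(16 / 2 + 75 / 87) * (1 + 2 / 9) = 2827 / 261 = 10.83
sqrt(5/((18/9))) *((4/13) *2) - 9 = -8.03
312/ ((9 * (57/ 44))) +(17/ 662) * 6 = 1523377/ 56601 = 26.91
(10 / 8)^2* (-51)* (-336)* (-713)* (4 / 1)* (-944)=72086011200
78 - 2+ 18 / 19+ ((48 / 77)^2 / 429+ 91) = 2705494369 / 16109093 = 167.95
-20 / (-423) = 20 / 423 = 0.05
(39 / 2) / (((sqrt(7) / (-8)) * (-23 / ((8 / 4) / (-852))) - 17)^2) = 52417881672 / 28222919098349089 - 207874368 * sqrt(7) / 28222919098349089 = 0.00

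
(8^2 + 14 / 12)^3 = 59776471 / 216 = 276742.92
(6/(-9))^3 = -8/27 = -0.30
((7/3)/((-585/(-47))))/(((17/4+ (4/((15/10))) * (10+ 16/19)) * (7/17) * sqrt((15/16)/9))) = 242896 * sqrt(15)/22115925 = 0.04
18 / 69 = 6 / 23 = 0.26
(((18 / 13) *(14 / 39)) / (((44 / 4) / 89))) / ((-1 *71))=-7476 / 131989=-0.06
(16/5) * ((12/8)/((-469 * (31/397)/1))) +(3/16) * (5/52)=-6836871/60482240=-0.11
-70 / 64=-35 / 32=-1.09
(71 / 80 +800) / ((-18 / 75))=-106785 / 32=-3337.03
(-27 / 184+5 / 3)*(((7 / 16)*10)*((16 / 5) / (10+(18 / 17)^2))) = 1697297 / 887064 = 1.91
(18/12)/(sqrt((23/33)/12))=9 *sqrt(253)/23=6.22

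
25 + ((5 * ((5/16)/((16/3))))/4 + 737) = 780363/1024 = 762.07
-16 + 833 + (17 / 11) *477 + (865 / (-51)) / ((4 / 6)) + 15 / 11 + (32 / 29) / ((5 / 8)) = 1531.87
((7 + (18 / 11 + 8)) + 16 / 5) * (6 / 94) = 3273 / 2585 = 1.27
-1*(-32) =32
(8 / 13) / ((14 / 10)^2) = 200 / 637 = 0.31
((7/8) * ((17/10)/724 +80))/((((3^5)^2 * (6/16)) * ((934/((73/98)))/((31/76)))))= 1310768071/1274561724401280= 0.00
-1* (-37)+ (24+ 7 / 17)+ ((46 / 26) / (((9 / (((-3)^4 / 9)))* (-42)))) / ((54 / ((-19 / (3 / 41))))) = 92648477 / 1503684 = 61.61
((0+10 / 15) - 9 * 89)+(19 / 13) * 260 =-1261 / 3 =-420.33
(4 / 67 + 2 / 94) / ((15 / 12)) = 204 / 3149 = 0.06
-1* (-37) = 37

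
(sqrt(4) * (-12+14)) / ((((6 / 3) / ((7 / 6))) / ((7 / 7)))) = 7 / 3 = 2.33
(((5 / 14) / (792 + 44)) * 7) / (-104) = -5 / 173888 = -0.00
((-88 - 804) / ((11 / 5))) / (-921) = 4460 / 10131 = 0.44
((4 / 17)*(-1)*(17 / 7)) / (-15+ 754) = -4 / 5173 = -0.00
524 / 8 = 131 / 2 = 65.50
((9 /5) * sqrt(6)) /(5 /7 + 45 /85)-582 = -582 + 1071 * sqrt(6) /740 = -578.45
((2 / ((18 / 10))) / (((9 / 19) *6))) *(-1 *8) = -760 / 243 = -3.13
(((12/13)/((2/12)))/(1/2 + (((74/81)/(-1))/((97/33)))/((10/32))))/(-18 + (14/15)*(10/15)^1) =42427800/65840099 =0.64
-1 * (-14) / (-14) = -1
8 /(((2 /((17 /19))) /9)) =612 /19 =32.21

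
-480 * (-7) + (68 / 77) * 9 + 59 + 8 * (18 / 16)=264568 / 77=3435.95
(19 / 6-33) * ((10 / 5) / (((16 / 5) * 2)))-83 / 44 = -11837 / 1056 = -11.21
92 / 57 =1.61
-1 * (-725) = 725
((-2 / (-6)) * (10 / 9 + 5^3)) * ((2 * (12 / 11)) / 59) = 9080 / 5841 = 1.55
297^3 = 26198073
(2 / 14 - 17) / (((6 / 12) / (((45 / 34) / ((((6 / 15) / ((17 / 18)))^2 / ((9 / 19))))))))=-125375 / 1064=-117.83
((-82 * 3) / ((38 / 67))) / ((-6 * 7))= 2747 / 266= 10.33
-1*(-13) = 13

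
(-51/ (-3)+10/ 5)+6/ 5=101/ 5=20.20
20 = 20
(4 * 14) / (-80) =-7 / 10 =-0.70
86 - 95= -9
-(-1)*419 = 419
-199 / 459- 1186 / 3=-181657 / 459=-395.77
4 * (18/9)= 8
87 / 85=1.02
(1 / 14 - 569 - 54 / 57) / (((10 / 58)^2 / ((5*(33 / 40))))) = -4206994011 / 53200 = -79078.83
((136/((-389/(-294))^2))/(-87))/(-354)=653072/258910231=0.00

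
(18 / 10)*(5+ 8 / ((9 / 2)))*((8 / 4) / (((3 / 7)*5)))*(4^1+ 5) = 2562 / 25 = 102.48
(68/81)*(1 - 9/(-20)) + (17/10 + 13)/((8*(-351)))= 102103/84240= 1.21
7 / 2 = 3.50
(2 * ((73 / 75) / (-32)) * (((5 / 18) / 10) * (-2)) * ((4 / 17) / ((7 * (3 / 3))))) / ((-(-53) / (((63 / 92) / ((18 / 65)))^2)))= 86359 / 6588919296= 0.00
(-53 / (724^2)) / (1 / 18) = -477 / 262088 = -0.00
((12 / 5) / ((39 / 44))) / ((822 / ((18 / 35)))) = 528 / 311675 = 0.00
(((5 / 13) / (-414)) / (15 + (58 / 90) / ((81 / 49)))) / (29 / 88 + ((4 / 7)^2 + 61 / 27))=-5893965 / 284645366408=-0.00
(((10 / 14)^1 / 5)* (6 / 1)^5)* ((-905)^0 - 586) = -4548960 / 7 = -649851.43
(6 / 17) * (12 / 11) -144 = -143.61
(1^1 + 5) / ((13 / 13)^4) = 6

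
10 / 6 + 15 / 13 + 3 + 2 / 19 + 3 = 6614 / 741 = 8.93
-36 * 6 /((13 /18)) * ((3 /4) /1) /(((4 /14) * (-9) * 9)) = 126 /13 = 9.69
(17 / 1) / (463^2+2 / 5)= 85 / 1071847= 0.00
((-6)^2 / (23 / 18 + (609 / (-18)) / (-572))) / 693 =3744 / 96355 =0.04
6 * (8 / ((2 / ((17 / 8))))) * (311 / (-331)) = -15861 / 331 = -47.92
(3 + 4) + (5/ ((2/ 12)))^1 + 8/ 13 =489/ 13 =37.62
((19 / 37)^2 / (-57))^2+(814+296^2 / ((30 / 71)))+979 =17639207885834 / 84337245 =209150.87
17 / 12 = 1.42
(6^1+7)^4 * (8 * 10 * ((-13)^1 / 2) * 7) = -103962040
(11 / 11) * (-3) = -3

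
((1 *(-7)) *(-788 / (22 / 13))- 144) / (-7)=-34270 / 77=-445.06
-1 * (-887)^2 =-786769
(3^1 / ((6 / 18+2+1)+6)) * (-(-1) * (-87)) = -783 / 28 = -27.96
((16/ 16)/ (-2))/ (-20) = 1/ 40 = 0.02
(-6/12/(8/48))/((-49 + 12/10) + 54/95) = 285/4487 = 0.06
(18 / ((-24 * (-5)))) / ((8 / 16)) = 3 / 10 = 0.30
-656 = -656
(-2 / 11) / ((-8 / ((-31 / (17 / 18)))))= -279 / 374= -0.75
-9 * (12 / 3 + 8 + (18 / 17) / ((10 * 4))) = -36801 / 340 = -108.24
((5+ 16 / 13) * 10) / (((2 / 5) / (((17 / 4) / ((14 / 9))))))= 309825 / 728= 425.58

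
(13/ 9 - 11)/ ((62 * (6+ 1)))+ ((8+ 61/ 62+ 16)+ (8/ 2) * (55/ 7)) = 220261/ 3906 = 56.39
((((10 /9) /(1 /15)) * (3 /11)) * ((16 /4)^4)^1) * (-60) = -768000 /11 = -69818.18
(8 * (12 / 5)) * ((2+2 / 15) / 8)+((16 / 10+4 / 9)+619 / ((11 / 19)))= 2663957 / 2475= 1076.35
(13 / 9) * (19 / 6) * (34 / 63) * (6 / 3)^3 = 33592 / 1701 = 19.75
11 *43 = 473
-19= -19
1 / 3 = 0.33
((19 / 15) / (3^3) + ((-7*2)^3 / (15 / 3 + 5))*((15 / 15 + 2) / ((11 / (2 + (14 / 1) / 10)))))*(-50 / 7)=11333374 / 6237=1817.12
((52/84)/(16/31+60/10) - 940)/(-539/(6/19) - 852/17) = 67780309/126700763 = 0.53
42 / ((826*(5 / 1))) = 0.01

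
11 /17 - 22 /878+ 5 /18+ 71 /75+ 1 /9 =6574163 /3358350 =1.96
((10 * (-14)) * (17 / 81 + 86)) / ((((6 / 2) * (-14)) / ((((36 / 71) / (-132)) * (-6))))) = 139660 / 21087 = 6.62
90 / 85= 18 / 17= 1.06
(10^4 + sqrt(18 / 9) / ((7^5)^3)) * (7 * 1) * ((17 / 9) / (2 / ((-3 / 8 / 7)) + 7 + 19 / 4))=-4760000 / 921 - 68 * sqrt(2) / 624643450093929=-5168.30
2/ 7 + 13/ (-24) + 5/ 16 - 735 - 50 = -263741/ 336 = -784.94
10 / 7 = 1.43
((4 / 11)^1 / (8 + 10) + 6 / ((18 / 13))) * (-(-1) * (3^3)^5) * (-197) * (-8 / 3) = 360984487896 / 11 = 32816771626.91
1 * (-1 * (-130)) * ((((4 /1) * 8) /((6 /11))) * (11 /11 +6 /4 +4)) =148720 /3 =49573.33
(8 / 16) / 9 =1 / 18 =0.06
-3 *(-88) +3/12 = 1057/4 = 264.25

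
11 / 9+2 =29 / 9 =3.22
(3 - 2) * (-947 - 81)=-1028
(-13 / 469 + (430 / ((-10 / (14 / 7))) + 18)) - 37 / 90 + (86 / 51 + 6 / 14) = -47592101 / 717570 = -66.32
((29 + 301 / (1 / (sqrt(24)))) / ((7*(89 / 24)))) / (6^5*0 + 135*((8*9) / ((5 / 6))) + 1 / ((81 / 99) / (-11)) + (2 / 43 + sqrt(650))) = -3091232160*sqrt(39) / 1809283384420271- 521196120*sqrt(26) / 12664983690941897 + 1214449718616 / 12664983690941897 + 3601471579344*sqrt(6) / 1809283384420271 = 0.00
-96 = -96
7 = 7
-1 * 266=-266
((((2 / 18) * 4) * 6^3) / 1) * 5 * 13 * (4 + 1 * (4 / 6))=29120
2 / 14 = 0.14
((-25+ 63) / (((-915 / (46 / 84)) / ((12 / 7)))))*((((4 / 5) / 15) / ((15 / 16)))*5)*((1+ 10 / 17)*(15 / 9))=-111872 / 3810975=-0.03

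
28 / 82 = 14 / 41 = 0.34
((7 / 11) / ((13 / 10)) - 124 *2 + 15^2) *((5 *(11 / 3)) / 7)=-5365 / 91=-58.96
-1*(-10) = 10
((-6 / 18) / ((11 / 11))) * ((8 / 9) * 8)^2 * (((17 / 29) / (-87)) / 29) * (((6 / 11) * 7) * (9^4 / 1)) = 98.11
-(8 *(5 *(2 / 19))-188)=3492 / 19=183.79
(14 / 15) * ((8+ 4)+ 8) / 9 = 2.07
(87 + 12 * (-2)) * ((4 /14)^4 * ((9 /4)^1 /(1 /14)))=648 /49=13.22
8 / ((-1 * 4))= -2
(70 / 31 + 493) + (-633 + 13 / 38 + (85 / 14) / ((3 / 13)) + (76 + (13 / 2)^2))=354233 / 49476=7.16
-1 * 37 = -37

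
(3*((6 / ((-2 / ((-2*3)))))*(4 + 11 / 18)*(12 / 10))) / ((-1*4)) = -747 / 10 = -74.70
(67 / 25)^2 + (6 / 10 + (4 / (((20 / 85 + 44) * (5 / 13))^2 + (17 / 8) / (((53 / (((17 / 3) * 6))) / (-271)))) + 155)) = 162.73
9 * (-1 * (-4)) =36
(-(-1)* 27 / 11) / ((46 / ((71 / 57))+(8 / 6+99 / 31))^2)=1177189443 / 824251396859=0.00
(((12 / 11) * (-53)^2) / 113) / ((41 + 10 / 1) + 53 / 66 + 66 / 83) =16786584 / 32559029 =0.52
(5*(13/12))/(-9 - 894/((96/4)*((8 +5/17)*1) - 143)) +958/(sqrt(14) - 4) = -109339349/57060 - 479*sqrt(14) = -3708.47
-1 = -1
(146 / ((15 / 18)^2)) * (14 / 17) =73584 / 425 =173.14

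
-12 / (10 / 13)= -78 / 5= -15.60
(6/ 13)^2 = 36/ 169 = 0.21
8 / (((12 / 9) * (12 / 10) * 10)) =1 / 2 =0.50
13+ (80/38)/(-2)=227/19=11.95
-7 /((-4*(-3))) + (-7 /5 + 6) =241 /60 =4.02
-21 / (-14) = 3 / 2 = 1.50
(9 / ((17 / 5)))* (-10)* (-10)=4500 / 17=264.71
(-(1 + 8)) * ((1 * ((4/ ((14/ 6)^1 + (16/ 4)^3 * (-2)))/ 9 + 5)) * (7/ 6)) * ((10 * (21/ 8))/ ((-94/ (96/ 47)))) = 24920910/ 832793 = 29.92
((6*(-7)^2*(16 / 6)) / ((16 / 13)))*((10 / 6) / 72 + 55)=7570745 / 216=35049.75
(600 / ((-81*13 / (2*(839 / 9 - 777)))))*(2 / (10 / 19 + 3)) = 93540800 / 211653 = 441.95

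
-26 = -26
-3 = -3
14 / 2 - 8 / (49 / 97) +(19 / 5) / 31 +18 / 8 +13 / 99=-19046779 / 3007620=-6.33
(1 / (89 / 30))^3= 27000 / 704969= 0.04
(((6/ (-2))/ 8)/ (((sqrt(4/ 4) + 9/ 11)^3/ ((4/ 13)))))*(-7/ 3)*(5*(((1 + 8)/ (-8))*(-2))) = 83853/ 166400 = 0.50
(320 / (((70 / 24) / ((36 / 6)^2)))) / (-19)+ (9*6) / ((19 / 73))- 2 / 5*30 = -1650 / 133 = -12.41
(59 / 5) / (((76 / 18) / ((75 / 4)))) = 7965 / 152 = 52.40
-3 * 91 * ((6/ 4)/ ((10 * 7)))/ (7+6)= -9/ 20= -0.45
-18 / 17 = -1.06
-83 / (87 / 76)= -6308 / 87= -72.51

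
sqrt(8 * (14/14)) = 2 * sqrt(2) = 2.83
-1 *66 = -66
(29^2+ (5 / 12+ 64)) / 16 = 10865 / 192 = 56.59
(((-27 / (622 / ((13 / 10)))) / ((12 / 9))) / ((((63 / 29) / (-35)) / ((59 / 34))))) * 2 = 200187 / 84592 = 2.37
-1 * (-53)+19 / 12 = 655 / 12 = 54.58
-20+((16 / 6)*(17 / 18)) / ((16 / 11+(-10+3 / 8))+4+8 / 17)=-3090628 / 149445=-20.68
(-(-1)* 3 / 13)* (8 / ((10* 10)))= 6 / 325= 0.02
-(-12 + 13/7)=71/7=10.14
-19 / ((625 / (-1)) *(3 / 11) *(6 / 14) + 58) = 77 / 61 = 1.26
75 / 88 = 0.85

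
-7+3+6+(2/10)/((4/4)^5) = 11/5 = 2.20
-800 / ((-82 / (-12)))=-4800 / 41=-117.07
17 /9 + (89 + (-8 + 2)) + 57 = 1277 /9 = 141.89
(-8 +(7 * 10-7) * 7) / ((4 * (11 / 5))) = 2165 / 44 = 49.20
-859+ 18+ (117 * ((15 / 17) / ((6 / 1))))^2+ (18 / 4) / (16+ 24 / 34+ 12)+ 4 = -152540451 / 282064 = -540.80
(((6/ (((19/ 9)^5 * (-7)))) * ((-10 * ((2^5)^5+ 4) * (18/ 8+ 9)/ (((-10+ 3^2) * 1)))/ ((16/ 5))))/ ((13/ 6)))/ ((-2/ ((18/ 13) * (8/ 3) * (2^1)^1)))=120367370400363000/ 2929225117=41091881.16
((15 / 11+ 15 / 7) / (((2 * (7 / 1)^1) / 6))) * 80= 120.22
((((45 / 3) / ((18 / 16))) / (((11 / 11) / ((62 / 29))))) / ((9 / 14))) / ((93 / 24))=8960 / 783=11.44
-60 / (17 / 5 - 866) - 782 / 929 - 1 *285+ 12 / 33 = -12579253513 / 44074547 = -285.41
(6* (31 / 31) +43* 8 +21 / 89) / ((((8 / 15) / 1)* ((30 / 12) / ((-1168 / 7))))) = -3900828 / 89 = -43829.53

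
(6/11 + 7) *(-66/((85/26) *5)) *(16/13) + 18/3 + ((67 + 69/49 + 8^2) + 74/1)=3642536/20825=174.91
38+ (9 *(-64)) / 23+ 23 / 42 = 13045 / 966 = 13.50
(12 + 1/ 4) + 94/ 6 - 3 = 299/ 12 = 24.92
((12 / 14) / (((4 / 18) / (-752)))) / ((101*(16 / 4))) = -5076 / 707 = -7.18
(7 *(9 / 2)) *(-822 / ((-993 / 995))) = 8587845 / 331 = 25945.15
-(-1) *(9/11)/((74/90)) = 405/407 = 1.00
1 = 1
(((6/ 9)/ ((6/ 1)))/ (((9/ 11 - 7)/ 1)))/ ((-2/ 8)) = 11/ 153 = 0.07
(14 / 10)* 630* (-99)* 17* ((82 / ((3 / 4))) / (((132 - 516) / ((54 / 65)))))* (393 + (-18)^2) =65455624773 / 260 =251752402.97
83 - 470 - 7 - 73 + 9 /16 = -7463 /16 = -466.44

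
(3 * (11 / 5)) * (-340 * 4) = -8976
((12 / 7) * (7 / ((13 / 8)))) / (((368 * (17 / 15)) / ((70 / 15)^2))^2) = 120050 / 5962359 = 0.02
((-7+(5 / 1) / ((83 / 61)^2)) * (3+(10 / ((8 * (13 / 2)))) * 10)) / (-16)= 118472 / 89557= 1.32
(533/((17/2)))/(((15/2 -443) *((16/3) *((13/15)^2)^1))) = -27675/769964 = -0.04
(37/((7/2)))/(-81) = -74/567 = -0.13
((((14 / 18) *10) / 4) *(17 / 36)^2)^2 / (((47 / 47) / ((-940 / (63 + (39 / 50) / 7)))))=-4207631378125 / 1502592031872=-2.80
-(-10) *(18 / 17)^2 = 3240 / 289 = 11.21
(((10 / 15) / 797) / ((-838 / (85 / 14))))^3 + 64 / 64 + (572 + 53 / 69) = 36410710306854596529269605 / 63458929304697326635368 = 573.77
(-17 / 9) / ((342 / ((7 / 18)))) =-119 / 55404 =-0.00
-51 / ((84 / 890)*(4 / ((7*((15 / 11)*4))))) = -113475 / 22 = -5157.95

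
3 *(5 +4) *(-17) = -459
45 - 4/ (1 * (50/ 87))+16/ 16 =976/ 25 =39.04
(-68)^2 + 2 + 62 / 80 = 185071 / 40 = 4626.78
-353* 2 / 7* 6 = -4236 / 7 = -605.14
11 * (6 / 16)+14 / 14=41 / 8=5.12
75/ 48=25/ 16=1.56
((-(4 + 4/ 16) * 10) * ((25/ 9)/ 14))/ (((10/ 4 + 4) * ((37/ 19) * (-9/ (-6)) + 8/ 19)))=-40375/ 104013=-0.39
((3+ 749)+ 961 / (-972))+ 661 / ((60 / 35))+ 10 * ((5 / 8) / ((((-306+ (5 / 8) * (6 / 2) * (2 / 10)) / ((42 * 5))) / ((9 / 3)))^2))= 15019238665 / 12912534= 1163.15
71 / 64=1.11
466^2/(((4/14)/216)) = 164169936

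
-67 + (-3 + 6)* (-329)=-1054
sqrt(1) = 1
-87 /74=-1.18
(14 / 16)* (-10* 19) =-665 / 4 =-166.25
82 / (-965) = -82 / 965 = -0.08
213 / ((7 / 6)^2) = 7668 / 49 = 156.49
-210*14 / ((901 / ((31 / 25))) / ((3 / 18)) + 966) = -7595 / 13758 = -0.55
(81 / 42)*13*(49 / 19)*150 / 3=61425 / 19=3232.89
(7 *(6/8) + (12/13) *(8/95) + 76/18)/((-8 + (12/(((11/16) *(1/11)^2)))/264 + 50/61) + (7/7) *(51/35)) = 4.19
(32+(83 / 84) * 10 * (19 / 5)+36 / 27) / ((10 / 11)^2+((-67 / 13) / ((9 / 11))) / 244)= 88.53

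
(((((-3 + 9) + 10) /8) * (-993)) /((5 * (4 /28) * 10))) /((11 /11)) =-278.04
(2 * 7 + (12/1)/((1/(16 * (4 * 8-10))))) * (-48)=-203424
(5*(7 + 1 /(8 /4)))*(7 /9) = 175 /6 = 29.17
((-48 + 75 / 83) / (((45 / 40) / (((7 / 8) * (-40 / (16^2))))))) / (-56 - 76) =-45605 / 1051776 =-0.04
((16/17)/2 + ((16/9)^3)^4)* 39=62235342524849000/1600434040059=38886.54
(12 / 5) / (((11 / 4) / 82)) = 71.56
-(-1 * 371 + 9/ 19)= 7040/ 19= 370.53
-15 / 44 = -0.34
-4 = -4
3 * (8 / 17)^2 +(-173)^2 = 8649673 / 289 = 29929.66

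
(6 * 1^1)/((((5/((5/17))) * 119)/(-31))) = -186/2023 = -0.09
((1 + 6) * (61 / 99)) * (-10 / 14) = -305 / 99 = -3.08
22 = 22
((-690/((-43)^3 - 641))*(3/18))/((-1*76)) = -115/6091248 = -0.00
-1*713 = -713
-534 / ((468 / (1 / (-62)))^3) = 89 / 4071565046016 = 0.00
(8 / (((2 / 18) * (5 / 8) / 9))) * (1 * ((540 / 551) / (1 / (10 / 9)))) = 622080 / 551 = 1129.00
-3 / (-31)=3 / 31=0.10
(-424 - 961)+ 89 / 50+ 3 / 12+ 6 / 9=-414691 / 300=-1382.30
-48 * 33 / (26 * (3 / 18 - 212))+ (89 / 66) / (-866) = 270134765 / 944388588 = 0.29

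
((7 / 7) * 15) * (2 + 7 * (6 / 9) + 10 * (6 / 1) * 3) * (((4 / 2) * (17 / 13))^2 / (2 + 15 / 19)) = 61499200 / 8957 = 6866.05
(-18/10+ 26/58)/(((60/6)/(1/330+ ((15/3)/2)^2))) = -202223/239250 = -0.85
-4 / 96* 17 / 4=-17 / 96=-0.18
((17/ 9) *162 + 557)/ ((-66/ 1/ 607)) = -523841/ 66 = -7936.98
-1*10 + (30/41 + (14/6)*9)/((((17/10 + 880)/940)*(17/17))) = 1586810/120499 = 13.17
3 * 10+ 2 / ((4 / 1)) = 61 / 2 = 30.50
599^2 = 358801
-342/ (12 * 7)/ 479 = -57/ 6706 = -0.01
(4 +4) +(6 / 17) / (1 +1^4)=139 / 17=8.18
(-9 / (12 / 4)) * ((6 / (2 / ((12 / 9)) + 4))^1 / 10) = -0.33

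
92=92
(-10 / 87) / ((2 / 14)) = -70 / 87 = -0.80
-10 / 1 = -10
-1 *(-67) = 67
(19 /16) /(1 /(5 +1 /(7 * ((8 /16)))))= 703 /112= 6.28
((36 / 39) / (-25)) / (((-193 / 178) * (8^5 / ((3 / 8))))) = 801 / 2055372800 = 0.00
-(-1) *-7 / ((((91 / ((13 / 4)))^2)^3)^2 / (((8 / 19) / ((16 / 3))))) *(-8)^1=3 / 157576679881965568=0.00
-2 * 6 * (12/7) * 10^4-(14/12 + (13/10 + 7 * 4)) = -21603199/105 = -205744.75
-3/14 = -0.21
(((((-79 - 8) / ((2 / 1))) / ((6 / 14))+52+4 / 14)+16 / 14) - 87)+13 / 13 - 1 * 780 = -12797 / 14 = -914.07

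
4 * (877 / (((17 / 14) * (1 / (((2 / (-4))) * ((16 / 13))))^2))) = 3143168 / 2873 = 1094.04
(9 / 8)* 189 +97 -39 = 270.62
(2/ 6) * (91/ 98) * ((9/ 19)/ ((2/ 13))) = 507/ 532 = 0.95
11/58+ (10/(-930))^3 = 8847869/46652706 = 0.19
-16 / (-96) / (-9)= -1 / 54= -0.02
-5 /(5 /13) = -13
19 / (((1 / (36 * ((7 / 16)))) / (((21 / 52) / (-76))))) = -1323 / 832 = -1.59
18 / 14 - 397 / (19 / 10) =-27619 / 133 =-207.66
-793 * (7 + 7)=-11102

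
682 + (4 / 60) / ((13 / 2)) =132992 / 195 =682.01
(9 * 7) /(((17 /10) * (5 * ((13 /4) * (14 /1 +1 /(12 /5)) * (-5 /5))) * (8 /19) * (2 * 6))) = -1197 /38233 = -0.03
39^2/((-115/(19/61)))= -28899/7015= -4.12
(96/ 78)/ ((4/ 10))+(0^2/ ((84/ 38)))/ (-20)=3.08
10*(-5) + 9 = -41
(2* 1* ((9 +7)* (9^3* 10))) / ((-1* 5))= -46656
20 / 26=10 / 13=0.77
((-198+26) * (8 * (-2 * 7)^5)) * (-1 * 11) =-8140504064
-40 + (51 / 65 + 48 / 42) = -17323 / 455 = -38.07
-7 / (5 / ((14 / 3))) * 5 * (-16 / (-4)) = -392 / 3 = -130.67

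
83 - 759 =-676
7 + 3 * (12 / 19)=169 / 19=8.89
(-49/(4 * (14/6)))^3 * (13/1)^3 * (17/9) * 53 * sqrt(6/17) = -119817789 * sqrt(102)/64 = -18907818.00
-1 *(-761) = 761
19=19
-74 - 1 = -75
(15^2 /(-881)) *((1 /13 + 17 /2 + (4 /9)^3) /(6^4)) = -4105775 /2404580256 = -0.00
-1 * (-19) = 19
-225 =-225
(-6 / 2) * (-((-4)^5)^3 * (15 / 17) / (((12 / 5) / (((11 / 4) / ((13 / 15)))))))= -830472192000 / 221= -3757792723.98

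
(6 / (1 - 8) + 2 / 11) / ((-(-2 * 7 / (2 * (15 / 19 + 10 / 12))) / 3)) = -4810 / 10241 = -0.47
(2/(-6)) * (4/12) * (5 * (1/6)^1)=-0.09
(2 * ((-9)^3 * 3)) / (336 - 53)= -4374 / 283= -15.46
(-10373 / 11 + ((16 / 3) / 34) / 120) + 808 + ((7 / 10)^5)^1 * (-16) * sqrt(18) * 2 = -103274 / 765 - 50421 * sqrt(2) / 3125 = -157.82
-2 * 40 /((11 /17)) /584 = -170 /803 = -0.21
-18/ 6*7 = -21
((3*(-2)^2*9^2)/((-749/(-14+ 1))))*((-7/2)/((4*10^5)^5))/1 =-3159/547840000000000000000000000000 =-0.00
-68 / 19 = -3.58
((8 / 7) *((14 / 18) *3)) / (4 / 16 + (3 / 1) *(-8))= -32 / 285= -0.11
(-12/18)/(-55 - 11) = 1/99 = 0.01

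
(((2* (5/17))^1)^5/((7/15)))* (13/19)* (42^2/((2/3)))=7371000000/26977283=273.23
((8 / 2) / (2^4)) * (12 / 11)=3 / 11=0.27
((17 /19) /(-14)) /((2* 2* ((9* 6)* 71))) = -0.00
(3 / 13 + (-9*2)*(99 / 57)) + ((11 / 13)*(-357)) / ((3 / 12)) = -306117 / 247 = -1239.34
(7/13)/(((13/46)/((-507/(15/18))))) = -5796/5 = -1159.20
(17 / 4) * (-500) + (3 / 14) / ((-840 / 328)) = -1041291 / 490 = -2125.08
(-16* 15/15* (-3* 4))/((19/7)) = 1344/19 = 70.74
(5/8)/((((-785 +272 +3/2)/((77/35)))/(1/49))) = -0.00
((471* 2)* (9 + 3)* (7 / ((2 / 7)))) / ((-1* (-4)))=69237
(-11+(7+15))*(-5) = -55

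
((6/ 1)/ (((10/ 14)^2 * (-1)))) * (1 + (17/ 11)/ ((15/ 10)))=-6566/ 275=-23.88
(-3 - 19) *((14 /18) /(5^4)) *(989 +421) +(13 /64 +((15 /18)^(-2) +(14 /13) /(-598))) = -3448049723 /93288000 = -36.96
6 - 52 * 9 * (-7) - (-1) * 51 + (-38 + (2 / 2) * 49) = 3344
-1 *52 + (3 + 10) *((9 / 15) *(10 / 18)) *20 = 104 / 3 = 34.67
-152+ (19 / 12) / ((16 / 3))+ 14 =-8813 / 64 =-137.70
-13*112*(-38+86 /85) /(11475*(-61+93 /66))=-33569536 /426238875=-0.08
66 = 66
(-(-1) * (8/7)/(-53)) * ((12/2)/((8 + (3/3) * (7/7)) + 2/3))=-144/10759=-0.01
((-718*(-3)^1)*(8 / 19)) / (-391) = -17232 / 7429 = -2.32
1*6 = 6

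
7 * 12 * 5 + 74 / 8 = 1717 / 4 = 429.25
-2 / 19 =-0.11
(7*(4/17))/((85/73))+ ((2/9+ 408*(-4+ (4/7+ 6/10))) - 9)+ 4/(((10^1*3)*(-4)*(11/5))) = -465217651/400554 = -1161.44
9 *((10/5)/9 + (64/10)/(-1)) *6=-333.60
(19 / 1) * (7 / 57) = 7 / 3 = 2.33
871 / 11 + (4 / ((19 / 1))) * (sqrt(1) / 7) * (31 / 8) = 232027 / 2926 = 79.30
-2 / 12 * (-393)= 131 / 2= 65.50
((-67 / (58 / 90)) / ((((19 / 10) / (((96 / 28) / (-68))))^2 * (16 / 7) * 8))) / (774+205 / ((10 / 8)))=-10125 / 2372024144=-0.00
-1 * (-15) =15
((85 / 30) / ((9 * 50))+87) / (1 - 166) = -234917 / 445500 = -0.53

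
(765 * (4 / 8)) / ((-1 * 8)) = -765 / 16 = -47.81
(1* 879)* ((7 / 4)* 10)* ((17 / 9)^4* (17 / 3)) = 14560633535 / 13122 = 1109635.23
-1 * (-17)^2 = -289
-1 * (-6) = 6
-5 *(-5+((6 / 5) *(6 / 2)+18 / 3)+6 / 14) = -176 / 7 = -25.14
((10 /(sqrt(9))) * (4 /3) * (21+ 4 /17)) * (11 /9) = 158840 /1377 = 115.35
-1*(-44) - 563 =-519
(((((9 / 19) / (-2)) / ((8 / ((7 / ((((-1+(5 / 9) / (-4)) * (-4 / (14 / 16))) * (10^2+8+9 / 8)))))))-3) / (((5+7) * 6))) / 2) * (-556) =168072545 / 14508096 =11.58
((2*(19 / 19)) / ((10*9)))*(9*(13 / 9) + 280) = 293 / 45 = 6.51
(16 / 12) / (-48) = -0.03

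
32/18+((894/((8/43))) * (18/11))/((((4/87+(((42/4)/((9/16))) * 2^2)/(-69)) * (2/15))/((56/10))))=-196266516043/615780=-318728.31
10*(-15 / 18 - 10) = -325 / 3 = -108.33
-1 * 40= -40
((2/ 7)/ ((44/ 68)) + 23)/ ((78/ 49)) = 12635/ 858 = 14.73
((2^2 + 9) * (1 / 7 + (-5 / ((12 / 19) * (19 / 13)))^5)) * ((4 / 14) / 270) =-105583212059 / 1646023680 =-64.14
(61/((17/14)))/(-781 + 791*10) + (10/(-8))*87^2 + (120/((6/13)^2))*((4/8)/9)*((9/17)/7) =-96293363029/10180212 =-9458.88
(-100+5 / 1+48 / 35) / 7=-3277 / 245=-13.38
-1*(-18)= 18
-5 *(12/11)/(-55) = 12/121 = 0.10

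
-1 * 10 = -10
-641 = -641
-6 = -6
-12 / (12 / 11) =-11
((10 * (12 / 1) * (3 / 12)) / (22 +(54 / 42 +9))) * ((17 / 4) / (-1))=-1785 / 452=-3.95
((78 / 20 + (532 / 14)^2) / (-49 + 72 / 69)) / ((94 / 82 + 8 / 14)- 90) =95575879 / 279467110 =0.34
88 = 88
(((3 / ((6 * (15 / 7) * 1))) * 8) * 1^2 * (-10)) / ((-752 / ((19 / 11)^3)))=48013 / 375342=0.13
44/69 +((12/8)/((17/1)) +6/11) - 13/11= 2311/25806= 0.09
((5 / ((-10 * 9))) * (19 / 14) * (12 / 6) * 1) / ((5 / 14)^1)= -19 / 45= -0.42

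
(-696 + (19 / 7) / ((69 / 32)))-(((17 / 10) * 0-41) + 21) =-325900 / 483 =-674.74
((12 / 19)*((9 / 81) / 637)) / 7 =0.00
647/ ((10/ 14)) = 4529/ 5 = 905.80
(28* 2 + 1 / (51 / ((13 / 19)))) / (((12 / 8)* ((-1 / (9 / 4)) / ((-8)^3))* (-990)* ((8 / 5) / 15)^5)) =-3146838.58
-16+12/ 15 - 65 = -401/ 5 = -80.20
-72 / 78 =-12 / 13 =-0.92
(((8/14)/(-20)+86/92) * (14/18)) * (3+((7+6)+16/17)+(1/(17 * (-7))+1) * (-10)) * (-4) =-2439448/123165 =-19.81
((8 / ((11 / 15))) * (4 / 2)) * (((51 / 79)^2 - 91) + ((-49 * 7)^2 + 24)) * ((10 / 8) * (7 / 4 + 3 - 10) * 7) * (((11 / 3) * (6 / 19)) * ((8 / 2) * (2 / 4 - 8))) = 485429777374500 / 118579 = 4093724667.73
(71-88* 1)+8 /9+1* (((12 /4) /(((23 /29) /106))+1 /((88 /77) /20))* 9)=1552499 /414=3750.00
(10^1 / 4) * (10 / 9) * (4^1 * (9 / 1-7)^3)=800 / 9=88.89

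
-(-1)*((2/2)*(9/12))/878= 3/3512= 0.00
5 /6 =0.83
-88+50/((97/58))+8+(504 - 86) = 35686/97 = 367.90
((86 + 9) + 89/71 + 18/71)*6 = 41112/71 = 579.04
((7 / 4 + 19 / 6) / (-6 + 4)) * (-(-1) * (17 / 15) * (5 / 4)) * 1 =-3.48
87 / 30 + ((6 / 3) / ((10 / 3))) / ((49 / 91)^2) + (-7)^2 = 5289 / 98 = 53.97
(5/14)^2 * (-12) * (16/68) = -300/833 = -0.36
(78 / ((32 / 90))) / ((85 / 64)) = 2808 / 17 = 165.18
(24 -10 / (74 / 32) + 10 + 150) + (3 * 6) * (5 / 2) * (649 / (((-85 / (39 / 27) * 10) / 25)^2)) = 89456777 / 384948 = 232.39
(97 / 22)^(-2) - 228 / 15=-712664 / 47045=-15.15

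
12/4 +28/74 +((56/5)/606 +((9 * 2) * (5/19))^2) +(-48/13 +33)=14506051078/263066115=55.14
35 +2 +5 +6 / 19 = 804 / 19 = 42.32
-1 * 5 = -5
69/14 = 4.93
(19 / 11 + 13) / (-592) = -81 / 3256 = -0.02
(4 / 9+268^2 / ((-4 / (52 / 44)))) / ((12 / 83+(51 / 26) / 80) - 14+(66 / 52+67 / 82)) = 1143847939840 / 633075201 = 1806.81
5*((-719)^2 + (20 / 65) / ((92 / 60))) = 772856995 / 299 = 2584806.00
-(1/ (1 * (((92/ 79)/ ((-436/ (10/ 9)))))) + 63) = 63009/ 230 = 273.95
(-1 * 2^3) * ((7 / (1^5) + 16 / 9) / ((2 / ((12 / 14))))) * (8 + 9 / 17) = -91640 / 357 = -256.69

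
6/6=1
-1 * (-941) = 941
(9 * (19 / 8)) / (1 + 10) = 171 / 88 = 1.94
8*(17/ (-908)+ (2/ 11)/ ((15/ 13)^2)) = 529658/ 561825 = 0.94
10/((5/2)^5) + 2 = 1314/625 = 2.10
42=42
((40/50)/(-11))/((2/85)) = -34/11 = -3.09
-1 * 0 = 0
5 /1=5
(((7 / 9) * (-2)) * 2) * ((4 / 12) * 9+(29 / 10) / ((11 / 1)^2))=-51226 / 5445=-9.41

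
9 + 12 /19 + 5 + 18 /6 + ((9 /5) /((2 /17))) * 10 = 170.63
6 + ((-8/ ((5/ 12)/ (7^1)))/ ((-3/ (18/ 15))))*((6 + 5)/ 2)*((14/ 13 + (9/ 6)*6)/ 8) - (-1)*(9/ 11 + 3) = 1366584/ 3575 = 382.26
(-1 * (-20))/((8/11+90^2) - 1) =220/89097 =0.00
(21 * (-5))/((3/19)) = -665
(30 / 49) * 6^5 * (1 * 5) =1166400 / 49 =23804.08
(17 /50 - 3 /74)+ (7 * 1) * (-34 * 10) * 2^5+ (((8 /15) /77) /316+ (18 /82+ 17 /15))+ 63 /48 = -281108137040469 /3691164400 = -76157.04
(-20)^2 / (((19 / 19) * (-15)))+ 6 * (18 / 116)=-2239 / 87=-25.74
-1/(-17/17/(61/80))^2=-3721/6400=-0.58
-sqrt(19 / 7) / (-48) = 0.03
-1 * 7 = -7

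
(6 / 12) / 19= 0.03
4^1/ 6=2/ 3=0.67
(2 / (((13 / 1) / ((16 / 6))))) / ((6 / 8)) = 64 / 117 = 0.55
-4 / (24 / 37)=-37 / 6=-6.17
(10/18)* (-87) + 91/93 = -1468/31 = -47.35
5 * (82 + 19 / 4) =1735 / 4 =433.75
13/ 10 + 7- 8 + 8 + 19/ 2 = 89/ 5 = 17.80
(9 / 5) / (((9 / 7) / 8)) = 56 / 5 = 11.20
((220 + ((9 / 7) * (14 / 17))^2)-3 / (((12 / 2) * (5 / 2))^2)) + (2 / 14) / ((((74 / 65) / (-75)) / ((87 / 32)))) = 195.52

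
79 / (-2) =-39.50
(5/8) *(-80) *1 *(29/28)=-51.79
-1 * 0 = 0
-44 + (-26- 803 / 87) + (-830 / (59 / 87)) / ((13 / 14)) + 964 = -433.27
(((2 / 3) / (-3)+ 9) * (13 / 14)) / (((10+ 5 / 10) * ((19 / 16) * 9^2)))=16432 / 2036097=0.01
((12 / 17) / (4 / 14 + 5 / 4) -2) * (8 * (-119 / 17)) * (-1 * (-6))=378336 / 731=517.56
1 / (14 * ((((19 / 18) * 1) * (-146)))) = -9 / 19418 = -0.00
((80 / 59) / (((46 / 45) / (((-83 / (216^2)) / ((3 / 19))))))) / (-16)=39425 / 42208128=0.00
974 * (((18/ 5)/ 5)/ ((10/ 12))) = 105192/ 125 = 841.54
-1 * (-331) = 331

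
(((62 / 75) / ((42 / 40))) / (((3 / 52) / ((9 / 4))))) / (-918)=-1612 / 48195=-0.03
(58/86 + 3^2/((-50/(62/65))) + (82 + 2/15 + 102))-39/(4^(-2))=-92101666/209625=-439.36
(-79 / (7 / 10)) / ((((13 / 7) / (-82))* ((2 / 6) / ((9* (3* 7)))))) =36730260 / 13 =2825404.62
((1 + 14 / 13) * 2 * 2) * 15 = 124.62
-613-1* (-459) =-154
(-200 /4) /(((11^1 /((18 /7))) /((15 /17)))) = -13500 /1309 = -10.31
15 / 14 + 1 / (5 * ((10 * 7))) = 188 / 175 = 1.07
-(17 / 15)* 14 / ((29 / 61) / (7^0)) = -14518 / 435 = -33.37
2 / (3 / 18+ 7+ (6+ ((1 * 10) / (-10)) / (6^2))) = 72 / 473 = 0.15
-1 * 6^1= -6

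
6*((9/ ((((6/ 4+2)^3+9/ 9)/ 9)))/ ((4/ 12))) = 432/ 13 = 33.23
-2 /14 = -1 /7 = -0.14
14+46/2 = 37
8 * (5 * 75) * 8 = 24000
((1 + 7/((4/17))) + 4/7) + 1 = 905/28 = 32.32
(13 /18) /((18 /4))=13 /81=0.16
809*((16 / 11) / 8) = 1618 / 11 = 147.09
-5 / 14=-0.36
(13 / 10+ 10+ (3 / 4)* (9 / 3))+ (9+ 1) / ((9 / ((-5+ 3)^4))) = 5639 / 180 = 31.33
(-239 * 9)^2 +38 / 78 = 180445258 / 39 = 4626801.49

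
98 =98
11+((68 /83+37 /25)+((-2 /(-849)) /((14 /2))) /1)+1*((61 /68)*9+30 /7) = 21516422129 /838557300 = 25.66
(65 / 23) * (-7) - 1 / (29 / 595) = -26880 / 667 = -40.30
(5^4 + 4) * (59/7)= 37111/7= 5301.57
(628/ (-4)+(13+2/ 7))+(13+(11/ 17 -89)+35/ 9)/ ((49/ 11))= -171100/ 1071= -159.76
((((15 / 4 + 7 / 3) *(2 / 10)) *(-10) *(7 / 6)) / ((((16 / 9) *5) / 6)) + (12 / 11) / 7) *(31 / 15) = -19.48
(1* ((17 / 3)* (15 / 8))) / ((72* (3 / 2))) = 85 / 864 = 0.10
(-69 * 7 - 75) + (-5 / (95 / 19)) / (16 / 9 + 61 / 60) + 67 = -247153 / 503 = -491.36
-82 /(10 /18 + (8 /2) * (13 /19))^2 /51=-799254 /5388473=-0.15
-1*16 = -16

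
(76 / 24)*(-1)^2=19 / 6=3.17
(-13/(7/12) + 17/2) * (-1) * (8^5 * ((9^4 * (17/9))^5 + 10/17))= 15714784077948223820270190592/119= 132057009058388435464455400.00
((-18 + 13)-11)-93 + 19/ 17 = -1834/ 17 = -107.88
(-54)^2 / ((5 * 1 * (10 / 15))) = 4374 / 5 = 874.80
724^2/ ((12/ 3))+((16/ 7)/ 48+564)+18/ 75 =69094351/ 525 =131608.29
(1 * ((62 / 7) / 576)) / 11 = 31 / 22176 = 0.00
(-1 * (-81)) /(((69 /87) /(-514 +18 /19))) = -52398.29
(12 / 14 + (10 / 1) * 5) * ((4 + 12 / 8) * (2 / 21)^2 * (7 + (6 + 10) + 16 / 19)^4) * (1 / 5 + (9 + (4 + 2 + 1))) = 2968301395706328 / 223500515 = 13280959.98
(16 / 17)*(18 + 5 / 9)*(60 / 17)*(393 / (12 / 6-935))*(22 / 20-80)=184116832 / 89879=2048.50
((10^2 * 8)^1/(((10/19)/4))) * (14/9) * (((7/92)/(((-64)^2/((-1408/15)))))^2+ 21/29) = 5446667808953/795277440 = 6848.76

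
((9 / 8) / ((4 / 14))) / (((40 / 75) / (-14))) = -6615 / 64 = -103.36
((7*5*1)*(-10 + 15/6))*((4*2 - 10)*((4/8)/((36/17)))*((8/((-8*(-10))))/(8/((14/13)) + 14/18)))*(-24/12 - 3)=-7.55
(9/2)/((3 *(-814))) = -3/1628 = -0.00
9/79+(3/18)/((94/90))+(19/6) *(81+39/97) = 185876711/720322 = 258.05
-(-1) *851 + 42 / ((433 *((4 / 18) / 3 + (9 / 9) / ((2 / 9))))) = 91017569 / 106951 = 851.02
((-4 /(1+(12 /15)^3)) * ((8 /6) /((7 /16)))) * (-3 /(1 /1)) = 32000 /1323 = 24.19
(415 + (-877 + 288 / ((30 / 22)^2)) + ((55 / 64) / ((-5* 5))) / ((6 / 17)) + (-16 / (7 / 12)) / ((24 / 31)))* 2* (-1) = 23025809 / 33600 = 685.29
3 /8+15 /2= 63 /8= 7.88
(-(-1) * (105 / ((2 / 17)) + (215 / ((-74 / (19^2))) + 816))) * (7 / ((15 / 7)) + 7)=3758678 / 555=6772.39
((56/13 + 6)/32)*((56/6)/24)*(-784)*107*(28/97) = -3033.35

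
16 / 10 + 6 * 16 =488 / 5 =97.60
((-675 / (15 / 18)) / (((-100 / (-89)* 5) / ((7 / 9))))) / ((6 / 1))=-1869 / 100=-18.69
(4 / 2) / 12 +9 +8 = 103 / 6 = 17.17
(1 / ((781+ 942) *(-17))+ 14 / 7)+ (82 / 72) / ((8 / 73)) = 12.39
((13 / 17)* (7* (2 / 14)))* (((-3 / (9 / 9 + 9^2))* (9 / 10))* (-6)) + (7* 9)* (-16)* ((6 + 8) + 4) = -126462627 / 6970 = -18143.85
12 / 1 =12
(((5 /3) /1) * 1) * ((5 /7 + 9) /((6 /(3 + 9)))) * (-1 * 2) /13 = -1360 /273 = -4.98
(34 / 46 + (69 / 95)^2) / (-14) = -131464 / 1453025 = -0.09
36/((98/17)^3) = 44217/235298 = 0.19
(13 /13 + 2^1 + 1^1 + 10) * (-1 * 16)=-224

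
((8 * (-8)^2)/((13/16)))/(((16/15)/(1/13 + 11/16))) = 76320/169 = 451.60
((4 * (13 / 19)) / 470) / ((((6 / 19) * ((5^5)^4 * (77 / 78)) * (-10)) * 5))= -169 / 43141841888427734375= -0.00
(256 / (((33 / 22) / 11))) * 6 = 11264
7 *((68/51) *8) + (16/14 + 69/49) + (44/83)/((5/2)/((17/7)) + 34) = 124700035/1614599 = 77.23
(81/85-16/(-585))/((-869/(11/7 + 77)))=-97490/1099917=-0.09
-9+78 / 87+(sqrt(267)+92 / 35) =-5557 / 1015+sqrt(267) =10.87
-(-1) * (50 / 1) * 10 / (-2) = -250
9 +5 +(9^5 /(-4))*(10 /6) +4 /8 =-98357 /4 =-24589.25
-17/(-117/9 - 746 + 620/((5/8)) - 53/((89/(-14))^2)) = -134657/1835205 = -0.07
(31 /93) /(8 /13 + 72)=0.00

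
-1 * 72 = -72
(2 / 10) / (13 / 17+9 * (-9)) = -17 / 6820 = -0.00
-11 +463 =452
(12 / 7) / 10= 6 / 35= 0.17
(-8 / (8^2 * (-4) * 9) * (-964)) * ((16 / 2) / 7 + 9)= -17111 / 504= -33.95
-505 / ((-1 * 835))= 101 / 167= 0.60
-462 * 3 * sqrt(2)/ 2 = -693 * sqrt(2) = -980.05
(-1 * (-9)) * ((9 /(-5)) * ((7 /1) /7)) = -16.20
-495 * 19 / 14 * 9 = -84645 / 14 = -6046.07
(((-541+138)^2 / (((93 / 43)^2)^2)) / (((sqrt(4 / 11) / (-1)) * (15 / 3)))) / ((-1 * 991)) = 577777369 * sqrt(11) / 771404310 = 2.48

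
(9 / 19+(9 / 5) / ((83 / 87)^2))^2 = 2573791324416 / 428311347025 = 6.01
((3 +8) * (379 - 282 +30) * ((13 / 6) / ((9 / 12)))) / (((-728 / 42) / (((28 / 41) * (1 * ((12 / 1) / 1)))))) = -78232 / 41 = -1908.10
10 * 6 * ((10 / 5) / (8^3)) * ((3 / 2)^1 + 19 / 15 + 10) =2.99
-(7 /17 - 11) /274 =90 /2329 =0.04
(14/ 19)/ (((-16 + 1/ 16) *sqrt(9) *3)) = -224/ 43605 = -0.01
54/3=18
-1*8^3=-512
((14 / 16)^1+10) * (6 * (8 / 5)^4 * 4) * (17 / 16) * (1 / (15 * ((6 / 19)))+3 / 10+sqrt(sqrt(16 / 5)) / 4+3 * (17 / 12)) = 567936 * 5^(3 / 4) / 3125+27040064 / 3125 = 9260.50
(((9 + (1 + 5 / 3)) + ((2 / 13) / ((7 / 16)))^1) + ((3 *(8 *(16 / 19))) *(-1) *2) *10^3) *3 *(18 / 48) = -628804983 / 13832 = -45460.16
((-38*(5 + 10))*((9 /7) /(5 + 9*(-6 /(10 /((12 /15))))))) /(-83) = 128250 /9877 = 12.98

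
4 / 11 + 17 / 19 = 263 / 209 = 1.26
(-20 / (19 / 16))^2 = 102400 / 361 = 283.66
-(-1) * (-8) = -8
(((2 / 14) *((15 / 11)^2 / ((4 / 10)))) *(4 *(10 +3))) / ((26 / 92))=103500 / 847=122.20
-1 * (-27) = 27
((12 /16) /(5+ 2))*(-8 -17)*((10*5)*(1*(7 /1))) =-1875 /2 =-937.50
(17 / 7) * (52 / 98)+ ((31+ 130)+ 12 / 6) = 56351 / 343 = 164.29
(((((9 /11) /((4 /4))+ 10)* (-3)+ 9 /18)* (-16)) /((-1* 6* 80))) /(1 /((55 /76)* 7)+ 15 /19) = -93499 /86628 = -1.08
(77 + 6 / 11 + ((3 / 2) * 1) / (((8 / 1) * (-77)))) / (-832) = -95533 / 1025024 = -0.09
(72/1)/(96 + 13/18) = 1296/1741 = 0.74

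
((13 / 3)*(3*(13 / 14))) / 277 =0.04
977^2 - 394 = 954135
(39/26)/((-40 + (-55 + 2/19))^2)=361/2167206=0.00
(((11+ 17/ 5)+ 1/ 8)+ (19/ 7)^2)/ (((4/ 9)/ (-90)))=-3475629/ 784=-4433.20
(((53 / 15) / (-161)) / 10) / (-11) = 53 / 265650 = 0.00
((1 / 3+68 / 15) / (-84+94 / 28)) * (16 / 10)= -8176 / 84675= -0.10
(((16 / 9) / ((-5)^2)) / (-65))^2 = 256 / 213890625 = 0.00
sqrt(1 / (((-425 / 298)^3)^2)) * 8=2.76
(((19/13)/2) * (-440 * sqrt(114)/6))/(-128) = 1045 * sqrt(114)/2496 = 4.47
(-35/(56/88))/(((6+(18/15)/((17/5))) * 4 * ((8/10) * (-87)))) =4675/150336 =0.03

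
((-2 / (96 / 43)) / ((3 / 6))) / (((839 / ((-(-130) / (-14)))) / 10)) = 13975 / 70476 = 0.20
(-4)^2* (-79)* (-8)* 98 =990976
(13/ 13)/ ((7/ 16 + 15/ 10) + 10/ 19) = 304/ 749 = 0.41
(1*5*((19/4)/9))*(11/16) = 1045/576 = 1.81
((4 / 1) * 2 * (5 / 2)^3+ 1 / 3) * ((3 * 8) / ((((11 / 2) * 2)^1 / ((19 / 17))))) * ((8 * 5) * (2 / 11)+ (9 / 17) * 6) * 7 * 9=7035525504 / 34969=201193.21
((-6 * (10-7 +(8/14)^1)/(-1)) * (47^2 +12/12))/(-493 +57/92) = -30498000/317093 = -96.18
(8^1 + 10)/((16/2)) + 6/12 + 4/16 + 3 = 6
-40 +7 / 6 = -233 / 6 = -38.83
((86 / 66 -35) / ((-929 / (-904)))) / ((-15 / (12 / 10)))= 2010496 / 766425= 2.62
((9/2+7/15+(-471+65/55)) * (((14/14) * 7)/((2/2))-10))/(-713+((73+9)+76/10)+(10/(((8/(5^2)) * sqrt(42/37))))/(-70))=-31489106789952/14076394765873+536903500 * sqrt(1554)/14076394765873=-2.24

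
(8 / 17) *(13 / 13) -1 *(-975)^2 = -16160617 / 17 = -950624.53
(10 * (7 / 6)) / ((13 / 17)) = 595 / 39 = 15.26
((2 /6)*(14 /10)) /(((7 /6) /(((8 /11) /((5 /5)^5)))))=16 /55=0.29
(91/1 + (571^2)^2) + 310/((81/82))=8610521460952/81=106302734085.83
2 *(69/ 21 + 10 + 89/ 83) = 16684/ 581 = 28.72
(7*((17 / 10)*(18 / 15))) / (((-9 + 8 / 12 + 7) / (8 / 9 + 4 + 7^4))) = -2576707 / 100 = -25767.07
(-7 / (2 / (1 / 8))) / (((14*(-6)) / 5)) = 5 / 192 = 0.03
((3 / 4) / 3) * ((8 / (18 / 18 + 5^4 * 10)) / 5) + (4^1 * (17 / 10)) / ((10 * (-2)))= -106247 / 312550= -0.34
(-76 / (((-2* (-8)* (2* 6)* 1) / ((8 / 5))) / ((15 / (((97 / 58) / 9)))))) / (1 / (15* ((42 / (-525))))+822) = -0.06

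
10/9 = 1.11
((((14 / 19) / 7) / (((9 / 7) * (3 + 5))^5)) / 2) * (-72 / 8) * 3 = -16807 / 1361608704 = -0.00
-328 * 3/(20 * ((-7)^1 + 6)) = 49.20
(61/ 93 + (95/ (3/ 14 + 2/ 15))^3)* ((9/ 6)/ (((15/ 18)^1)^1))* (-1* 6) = -13291811317890666/ 60297635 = -220436694.04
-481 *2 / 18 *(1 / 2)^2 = -481 / 36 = -13.36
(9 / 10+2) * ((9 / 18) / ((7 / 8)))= 58 / 35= 1.66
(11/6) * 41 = 451/6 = 75.17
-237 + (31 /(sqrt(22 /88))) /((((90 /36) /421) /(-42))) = -2193753 /5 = -438750.60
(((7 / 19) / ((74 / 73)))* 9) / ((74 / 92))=105777 / 26011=4.07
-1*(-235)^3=12977875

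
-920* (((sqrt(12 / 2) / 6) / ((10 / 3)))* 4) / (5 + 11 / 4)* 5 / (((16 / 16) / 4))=-14720* sqrt(6) / 31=-1163.11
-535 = -535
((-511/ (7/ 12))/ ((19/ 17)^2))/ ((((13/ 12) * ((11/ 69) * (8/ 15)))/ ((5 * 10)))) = -19651855500/ 51623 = -380680.23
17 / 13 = 1.31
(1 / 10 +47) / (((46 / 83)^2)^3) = 153988915856799 / 94742968960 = 1625.33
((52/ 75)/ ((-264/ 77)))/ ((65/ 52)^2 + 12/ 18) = -728/ 8025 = -0.09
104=104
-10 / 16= -5 / 8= -0.62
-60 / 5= -12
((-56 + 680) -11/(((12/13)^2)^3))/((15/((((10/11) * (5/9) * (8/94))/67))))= 9050795585/349081311744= 0.03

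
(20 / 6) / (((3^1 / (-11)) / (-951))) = 34870 / 3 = 11623.33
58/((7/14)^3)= 464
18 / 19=0.95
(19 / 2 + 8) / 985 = 7 / 394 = 0.02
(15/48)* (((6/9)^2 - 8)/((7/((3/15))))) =-17/252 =-0.07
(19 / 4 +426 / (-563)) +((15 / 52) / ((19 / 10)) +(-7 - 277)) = -155667575 / 556244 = -279.85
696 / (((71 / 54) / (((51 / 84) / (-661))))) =-159732 / 328517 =-0.49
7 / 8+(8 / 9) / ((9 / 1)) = 631 / 648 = 0.97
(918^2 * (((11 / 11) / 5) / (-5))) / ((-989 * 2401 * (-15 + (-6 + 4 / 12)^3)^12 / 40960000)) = 50595340574411314898241600 / 296625511166062598627376532464999288467445088109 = 0.00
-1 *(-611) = 611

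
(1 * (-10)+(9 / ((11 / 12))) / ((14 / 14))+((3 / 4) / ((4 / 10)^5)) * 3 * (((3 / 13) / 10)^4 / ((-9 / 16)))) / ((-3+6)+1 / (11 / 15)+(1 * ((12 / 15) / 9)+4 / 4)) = -329223195 / 9867025792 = -0.03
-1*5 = -5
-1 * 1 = -1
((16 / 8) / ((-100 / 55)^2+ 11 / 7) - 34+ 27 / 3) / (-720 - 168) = 101581 / 3668328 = 0.03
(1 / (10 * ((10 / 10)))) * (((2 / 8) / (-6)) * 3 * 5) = -1 / 16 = -0.06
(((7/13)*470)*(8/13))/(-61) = -26320/10309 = -2.55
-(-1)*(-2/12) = -0.17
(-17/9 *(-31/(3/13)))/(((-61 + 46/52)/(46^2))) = -376914616/42201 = -8931.41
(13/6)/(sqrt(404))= 13 * sqrt(101)/1212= 0.11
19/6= 3.17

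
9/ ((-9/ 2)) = -2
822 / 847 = 0.97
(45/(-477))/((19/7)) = -0.03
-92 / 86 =-46 / 43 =-1.07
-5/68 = -0.07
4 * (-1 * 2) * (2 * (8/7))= -128/7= -18.29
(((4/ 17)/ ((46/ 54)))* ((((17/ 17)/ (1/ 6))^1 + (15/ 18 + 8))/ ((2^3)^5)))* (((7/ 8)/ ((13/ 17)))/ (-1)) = -5607/ 39190528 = -0.00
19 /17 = 1.12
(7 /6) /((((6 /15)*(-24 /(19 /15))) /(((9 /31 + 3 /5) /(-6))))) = 3059 /133920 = 0.02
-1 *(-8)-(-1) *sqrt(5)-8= sqrt(5)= 2.24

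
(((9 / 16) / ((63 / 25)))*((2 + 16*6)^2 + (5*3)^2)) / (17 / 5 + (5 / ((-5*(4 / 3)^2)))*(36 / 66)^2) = 148663625 / 219044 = 678.69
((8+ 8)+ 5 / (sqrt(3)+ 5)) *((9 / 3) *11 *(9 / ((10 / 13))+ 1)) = 143637 / 20-381 *sqrt(3) / 4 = 7016.87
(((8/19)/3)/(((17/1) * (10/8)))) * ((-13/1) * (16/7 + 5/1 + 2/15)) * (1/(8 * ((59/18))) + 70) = -70479656/1579725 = -44.62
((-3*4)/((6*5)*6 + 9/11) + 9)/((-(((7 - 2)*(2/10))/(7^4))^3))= -81981944091523/663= -123653007679.52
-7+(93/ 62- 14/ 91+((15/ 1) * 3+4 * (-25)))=-1577/ 26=-60.65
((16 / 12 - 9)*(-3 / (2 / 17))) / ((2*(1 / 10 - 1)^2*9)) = 9775 / 729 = 13.41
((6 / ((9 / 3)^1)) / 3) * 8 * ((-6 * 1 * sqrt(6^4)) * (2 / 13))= -2304 / 13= -177.23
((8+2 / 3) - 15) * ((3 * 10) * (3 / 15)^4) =-38 / 125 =-0.30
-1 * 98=-98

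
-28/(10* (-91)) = 2/65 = 0.03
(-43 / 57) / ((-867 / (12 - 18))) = -86 / 16473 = -0.01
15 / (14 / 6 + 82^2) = 45 / 20179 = 0.00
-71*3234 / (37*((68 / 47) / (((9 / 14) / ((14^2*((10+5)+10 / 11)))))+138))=-534196971 / 615970709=-0.87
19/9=2.11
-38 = -38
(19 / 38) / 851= 1 / 1702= 0.00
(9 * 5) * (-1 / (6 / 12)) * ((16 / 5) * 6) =-1728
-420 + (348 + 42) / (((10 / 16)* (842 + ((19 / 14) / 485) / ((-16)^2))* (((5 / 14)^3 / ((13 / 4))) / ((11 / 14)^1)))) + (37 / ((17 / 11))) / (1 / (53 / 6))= -69243012240383 / 414686128050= -166.98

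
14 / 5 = 2.80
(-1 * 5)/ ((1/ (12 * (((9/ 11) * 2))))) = -1080/ 11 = -98.18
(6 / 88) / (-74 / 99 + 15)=27 / 5644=0.00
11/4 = 2.75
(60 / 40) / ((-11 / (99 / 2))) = -27 / 4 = -6.75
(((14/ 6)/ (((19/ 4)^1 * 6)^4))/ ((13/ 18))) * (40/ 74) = 4480/ 1692478827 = 0.00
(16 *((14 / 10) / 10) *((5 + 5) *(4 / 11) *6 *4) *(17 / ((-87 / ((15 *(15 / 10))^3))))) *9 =-1249214400 / 319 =-3916032.60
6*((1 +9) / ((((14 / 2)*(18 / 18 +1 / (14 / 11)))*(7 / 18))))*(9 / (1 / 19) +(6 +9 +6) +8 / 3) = 84096 / 35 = 2402.74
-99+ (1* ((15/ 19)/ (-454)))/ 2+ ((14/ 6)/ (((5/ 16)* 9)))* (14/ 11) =-2509273919/ 25619220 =-97.94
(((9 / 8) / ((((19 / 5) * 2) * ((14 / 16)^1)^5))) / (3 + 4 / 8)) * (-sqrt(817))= -184320 * sqrt(817) / 2235331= -2.36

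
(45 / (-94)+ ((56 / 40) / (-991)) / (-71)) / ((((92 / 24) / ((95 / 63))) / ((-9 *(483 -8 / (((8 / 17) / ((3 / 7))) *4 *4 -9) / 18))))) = 10023044343215 / 12245698801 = 818.50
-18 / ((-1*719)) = 18 / 719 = 0.03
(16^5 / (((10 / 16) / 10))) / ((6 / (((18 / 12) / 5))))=4194304 / 5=838860.80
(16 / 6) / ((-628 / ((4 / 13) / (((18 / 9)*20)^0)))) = -8 / 6123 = -0.00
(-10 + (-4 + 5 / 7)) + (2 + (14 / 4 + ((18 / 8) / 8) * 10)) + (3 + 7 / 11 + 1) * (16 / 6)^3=919705 / 11088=82.95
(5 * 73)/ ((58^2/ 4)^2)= 365/ 707281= 0.00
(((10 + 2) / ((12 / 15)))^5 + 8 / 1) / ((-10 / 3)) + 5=-2278099 / 10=-227809.90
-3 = -3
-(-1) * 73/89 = 73/89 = 0.82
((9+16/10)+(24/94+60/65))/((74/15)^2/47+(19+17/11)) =17811585/31852418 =0.56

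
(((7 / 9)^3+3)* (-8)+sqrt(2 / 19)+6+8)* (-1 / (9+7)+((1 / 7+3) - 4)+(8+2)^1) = -566921 / 4536+1017* sqrt(38) / 2128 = -122.04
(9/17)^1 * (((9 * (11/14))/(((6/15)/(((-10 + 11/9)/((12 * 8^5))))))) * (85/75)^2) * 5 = -14773/11010048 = -0.00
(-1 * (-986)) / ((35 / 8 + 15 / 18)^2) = 567936 / 15625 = 36.35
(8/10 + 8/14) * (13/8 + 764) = 1050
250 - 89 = 161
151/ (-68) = -2.22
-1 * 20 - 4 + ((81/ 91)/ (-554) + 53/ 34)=-9617159/ 428519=-22.44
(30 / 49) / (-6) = -5 / 49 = -0.10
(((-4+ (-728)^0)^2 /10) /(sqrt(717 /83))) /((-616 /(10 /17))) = -3 * sqrt(59511) /2502808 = -0.00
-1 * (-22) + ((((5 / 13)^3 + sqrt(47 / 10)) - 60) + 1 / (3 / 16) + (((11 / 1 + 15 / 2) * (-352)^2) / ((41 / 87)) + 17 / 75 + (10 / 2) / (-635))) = sqrt(470) / 10 + 1391064291315981 / 285994475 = 4863957.29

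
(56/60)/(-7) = -2/15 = -0.13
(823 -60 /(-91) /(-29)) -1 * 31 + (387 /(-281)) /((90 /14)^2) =132136459927 /166850775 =791.94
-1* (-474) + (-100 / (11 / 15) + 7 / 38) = 141209 / 418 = 337.82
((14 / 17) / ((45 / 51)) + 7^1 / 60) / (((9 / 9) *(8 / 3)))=63 / 160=0.39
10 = 10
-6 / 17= -0.35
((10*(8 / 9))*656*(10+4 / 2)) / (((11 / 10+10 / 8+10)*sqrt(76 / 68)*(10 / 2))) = 839680*sqrt(323) / 14079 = 1071.87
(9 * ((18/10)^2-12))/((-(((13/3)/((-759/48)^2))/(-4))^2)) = 72679380764859/17305600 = 4199760.82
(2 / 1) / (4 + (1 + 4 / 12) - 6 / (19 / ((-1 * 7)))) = 57 / 215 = 0.27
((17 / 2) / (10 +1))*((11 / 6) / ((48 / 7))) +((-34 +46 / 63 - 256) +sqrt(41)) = -388501 / 1344 +sqrt(41) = -282.66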